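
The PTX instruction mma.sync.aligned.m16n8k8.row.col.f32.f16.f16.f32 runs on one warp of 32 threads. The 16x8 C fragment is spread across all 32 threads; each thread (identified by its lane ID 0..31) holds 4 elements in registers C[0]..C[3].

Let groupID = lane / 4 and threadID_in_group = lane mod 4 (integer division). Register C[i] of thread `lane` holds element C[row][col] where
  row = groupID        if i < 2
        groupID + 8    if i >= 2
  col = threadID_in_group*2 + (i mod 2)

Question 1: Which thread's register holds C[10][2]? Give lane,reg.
9,2

r:10=>grp=2,rB=1  c:2=>tig=1,lo=0
L=2*4+1=9  i=1*2+0=2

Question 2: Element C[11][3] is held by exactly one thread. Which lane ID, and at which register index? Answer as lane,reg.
r: 11->gid=3,r8=1  c: 3->tid=1,i&1=1
L=3*4+1=13  i=1*2+1=3

13,3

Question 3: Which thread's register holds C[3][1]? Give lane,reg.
12,1

r:3=>grp=3,rB=0  c:1=>tig=0,lo=1
L=3*4+0=12  i=0*2+1=1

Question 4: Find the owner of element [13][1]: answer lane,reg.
r=13→G=5,rhi=1  c=1→T=0,p=1
L=5*4+0=20  i=1*2+1=3

20,3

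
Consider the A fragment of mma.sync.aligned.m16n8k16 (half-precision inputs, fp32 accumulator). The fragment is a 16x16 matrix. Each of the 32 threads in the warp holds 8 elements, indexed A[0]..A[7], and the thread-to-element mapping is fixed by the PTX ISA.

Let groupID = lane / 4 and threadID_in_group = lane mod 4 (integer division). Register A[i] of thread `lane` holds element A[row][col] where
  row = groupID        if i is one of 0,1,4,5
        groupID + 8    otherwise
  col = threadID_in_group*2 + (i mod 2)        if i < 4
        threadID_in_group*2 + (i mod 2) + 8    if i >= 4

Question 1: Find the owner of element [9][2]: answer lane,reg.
r:9=>grp=1,rB=1  c:2=>cB=0,tig=1,lo=0
L=1*4+1=5  i=0*4+1*2+0=2

5,2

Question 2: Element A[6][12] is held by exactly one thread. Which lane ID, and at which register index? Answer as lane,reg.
r=6⇒gr=6,Rb=0  c=12⇒Cb=1,th=2,odd=0
L=6*4+2=26  i=1*4+0*2+0=4

26,4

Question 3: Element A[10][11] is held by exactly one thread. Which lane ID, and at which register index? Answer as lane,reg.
9,7

r: 10->gid=2,r8=1  c: 11->c8=1,tid=1,i&1=1
L=2*4+1=9  i=1*4+1*2+1=7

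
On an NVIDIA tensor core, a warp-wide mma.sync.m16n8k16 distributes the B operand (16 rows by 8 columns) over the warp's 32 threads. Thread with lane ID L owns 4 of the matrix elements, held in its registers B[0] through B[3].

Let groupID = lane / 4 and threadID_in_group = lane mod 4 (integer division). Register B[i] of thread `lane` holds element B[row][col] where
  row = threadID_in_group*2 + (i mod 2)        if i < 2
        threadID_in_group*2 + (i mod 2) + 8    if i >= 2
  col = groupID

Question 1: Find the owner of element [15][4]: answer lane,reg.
c=4→G=4  r=15→rhi=1,T=3,p=1
L=4*4+3=19  i=1*2+1=3

19,3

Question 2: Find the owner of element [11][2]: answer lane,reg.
9,3

c=2⇒gr=2  r=11⇒Rb=1,th=1,odd=1
L=2*4+1=9  i=1*2+1=3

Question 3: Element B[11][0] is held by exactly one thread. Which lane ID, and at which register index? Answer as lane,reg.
c=0->g=0  r=11->rb=1,t=1,b0=1
L=0*4+1=1  i=1*2+1=3

1,3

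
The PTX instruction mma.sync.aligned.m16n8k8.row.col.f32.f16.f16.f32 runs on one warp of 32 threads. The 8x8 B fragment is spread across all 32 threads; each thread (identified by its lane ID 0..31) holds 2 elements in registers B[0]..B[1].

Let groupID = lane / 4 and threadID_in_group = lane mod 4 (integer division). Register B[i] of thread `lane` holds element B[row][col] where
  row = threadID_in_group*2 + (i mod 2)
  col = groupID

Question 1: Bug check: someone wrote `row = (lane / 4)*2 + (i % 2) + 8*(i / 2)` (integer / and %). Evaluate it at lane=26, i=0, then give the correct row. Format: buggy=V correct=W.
buggy=12 correct=4

`(lane / 4)*2 + (i % 2) + 8*(i / 2)`[26,0]=>12
L=26=>grp=26>>2=6, tig=26&3=2
[0]=>row 2·2+0=4  col grp=6
row: 12 vs 4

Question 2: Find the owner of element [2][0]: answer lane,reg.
c=0→G=0  r=2→T=1,p=0
L=0*4+1=1  i=0=0

1,0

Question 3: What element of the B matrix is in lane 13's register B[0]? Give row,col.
2,3

lane 13→13/4=3, 13 mod 4=1
i=0  r:2·1+0→2  c:3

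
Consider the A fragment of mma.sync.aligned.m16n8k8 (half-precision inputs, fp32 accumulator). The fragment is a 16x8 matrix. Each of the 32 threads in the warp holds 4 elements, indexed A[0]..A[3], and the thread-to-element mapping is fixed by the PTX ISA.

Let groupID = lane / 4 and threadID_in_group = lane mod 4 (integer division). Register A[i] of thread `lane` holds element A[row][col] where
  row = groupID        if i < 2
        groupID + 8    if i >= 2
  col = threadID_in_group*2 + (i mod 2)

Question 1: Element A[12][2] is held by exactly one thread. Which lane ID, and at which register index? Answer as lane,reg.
17,2

r=12⇒gr=4,Rb=1  c=2⇒th=1,odd=0
L=4*4+1=17  i=1*2+0=2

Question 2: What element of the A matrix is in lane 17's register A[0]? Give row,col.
lane 17->17/4=4, 17 mod 4=1
i=0  r:4+0->4  c:2·1+0->2

4,2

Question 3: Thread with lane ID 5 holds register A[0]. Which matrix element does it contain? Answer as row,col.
lane 5->5/4=1, 5 mod 4=1
i=0  r:1+0->1  c:2·1+0->2

1,2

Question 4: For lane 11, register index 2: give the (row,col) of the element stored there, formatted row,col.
lane 11=>11/4=2, 11 mod 4=3
i=2  r:2+8=>10  c:2·3+0=>6

10,6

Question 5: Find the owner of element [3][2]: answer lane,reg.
13,0

r=3⇒gr=3,Rb=0  c=2⇒th=1,odd=0
L=3*4+1=13  i=0*2+0=0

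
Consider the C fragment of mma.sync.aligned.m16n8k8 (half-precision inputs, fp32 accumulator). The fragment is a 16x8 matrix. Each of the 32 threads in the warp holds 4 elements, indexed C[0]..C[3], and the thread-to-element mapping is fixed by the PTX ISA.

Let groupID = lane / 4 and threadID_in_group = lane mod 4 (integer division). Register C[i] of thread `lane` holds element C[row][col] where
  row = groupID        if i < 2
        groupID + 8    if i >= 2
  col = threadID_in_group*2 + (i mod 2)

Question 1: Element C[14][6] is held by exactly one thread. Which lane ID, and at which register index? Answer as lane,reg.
27,2

r: 14->gid=6,r8=1  c: 6->tid=3,i&1=0
L=6*4+3=27  i=1*2+0=2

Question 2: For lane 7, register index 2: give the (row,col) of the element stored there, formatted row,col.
L=7=>grp=7>>2=1, tig=7&3=3
[2]=>row 1+8=9  col 3·2+0=6

9,6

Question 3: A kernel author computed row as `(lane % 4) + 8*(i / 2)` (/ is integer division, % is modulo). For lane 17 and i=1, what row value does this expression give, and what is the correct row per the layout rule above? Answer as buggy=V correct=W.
`(lane % 4) + 8*(i / 2)`[17,1]→1
17: G=4,T=1
[1] (4+0,1*2+1) = (4,3)
row: 1 vs 4

buggy=1 correct=4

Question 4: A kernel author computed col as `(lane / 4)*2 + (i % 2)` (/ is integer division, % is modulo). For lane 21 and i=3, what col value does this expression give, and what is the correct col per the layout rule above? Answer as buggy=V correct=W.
buggy=11 correct=3

`(lane / 4)*2 + (i % 2)`[21,3]⇒11
L=21⇒gr=21>>2=5, th=21&3=1
[3]⇒row 5+8=13  col 1·2+1=3
col: 11 vs 3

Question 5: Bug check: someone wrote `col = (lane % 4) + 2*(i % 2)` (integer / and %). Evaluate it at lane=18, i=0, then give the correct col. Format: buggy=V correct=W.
`(lane % 4) + 2*(i % 2)`[18,0]->2
L=18->gid=18>>2=4, tid=18&3=2
[0]->row 4+0=4  col 2·2+0=4
col: 2 vs 4

buggy=2 correct=4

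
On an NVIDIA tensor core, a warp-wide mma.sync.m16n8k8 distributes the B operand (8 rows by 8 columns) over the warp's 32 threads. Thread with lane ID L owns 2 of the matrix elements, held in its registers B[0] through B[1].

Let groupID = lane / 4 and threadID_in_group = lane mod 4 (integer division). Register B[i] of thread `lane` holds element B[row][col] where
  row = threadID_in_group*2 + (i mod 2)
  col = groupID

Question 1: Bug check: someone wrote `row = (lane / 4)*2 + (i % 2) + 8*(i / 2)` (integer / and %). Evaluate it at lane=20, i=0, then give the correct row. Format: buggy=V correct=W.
`(lane / 4)*2 + (i % 2) + 8*(i / 2)`[20,0]->10
lane 20: gid=5 (20/4), tid=0 (20%4)
i=0: r=0*2+0=0, c=gid=5
row: 10 vs 0

buggy=10 correct=0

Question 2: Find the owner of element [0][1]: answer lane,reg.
4,0

c=1->g=1  r=0->t=0,b0=0
L=1*4+0=4  i=0=0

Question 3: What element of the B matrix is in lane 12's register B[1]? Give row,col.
1,3

12: gid=3,tid=0
[1] (0*2+1,3) = (1,3)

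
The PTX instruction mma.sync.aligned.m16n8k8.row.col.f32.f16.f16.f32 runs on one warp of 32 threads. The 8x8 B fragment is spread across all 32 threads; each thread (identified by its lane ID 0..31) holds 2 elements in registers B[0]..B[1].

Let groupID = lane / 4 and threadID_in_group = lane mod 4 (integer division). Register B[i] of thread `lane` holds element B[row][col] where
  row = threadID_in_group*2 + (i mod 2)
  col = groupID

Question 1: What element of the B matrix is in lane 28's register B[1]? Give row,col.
lane 28: g=7 (28/4), t=0 (28%4)
i=1: r=0*2+1=1, c=g=7

1,7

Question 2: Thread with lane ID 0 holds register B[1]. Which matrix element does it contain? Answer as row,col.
lane 0->0/4=0, 0 mod 4=0
i=1  r:2·0+1->1  c:0

1,0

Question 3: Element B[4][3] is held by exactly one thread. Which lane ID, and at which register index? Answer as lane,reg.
14,0

c=3⇒gr=3  r=4⇒th=2,odd=0
L=3*4+2=14  i=0=0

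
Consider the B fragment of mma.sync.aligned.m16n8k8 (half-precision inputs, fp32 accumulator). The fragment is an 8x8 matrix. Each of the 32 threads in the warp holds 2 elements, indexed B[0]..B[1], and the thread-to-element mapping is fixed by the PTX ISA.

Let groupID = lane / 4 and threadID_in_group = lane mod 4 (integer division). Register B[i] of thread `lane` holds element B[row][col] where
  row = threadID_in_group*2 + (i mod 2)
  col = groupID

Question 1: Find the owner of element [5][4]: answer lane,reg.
c:4=>grp=4  r:5=>tig=2,lo=1
L=4*4+2=18  i=1=1

18,1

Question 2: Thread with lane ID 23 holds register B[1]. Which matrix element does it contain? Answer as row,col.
lane 23⇒23/4=5, 23 mod 4=3
i=1  r:2·3+1⇒7  c:5

7,5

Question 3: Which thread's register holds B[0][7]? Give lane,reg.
28,0

c=7→G=7  r=0→T=0,p=0
L=7*4+0=28  i=0=0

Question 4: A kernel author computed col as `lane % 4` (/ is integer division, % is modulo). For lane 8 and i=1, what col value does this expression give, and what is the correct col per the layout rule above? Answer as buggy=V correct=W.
buggy=0 correct=2

`lane % 4`[8,1]->0
L=8->g=8>>2=2, t=8&3=0
[1]->row 0·2+1=1  col g=2
col: 0 vs 2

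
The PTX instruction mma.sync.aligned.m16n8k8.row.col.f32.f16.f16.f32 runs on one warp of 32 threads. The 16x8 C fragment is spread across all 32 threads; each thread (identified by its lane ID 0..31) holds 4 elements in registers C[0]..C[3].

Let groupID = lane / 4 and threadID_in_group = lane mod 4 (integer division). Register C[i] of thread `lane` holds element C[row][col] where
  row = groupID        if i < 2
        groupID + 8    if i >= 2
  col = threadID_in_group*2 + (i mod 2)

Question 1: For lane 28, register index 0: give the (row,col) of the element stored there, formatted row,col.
L=28=>grp=28>>2=7, tig=28&3=0
[0]=>row 7+0=7  col 0·2+0=0

7,0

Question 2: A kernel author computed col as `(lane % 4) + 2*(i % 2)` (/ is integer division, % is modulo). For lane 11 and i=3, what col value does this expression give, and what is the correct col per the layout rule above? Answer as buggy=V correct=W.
buggy=5 correct=7

`(lane % 4) + 2*(i % 2)`[11,3]->5
11: gid=2,tid=3
[3] (2+8,3*2+1) = (10,7)
col: 5 vs 7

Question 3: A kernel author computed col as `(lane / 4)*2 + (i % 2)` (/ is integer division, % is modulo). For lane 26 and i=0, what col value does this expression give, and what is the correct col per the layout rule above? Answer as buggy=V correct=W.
`(lane / 4)*2 + (i % 2)`[26,0]->12
L=26->g=26>>2=6, t=26&3=2
[0]->row 6+0=6  col 2·2+0=4
col: 12 vs 4

buggy=12 correct=4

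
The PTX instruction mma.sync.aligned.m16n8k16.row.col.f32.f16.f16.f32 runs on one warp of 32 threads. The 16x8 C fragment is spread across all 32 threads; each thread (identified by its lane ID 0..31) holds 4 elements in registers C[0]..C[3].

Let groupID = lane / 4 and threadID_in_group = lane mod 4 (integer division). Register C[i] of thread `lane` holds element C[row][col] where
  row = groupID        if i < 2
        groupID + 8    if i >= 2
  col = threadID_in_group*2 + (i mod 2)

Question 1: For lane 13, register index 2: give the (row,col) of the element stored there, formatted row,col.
11,2

L=13->g=13>>2=3, t=13&3=1
[2]->row 3+8=11  col 1·2+0=2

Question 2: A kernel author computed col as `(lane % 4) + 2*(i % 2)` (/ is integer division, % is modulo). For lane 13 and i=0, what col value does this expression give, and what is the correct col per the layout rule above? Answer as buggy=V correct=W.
buggy=1 correct=2

`(lane % 4) + 2*(i % 2)`[13,0]->1
L=13->gid=13>>2=3, tid=13&3=1
[0]->row 3+0=3  col 1·2+0=2
col: 1 vs 2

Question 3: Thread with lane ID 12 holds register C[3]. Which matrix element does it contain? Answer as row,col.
12: G=3,T=0
[3] (3+8,0*2+1) = (11,1)

11,1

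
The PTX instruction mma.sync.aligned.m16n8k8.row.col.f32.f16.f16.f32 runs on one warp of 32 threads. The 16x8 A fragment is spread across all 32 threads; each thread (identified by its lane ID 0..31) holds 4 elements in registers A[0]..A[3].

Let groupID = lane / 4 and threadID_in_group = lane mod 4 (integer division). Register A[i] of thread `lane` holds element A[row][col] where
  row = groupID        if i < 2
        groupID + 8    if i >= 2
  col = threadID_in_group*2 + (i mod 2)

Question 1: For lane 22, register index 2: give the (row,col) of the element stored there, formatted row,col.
lane 22: g=5 (22/4), t=2 (22%4)
i=2: r=5+8=13, c=2*2+0=4

13,4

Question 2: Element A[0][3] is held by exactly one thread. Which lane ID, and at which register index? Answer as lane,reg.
r=0->g=0,rb=0  c=3->t=1,b0=1
L=0*4+1=1  i=0*2+1=1

1,1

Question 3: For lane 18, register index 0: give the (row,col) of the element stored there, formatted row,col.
4,4

lane 18: G=4 (18/4), T=2 (18%4)
i=0: r=4+0=4, c=2*2+0=4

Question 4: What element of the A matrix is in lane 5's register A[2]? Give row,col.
lane 5: gid=1 (5/4), tid=1 (5%4)
i=2: r=1+8=9, c=1*2+0=2

9,2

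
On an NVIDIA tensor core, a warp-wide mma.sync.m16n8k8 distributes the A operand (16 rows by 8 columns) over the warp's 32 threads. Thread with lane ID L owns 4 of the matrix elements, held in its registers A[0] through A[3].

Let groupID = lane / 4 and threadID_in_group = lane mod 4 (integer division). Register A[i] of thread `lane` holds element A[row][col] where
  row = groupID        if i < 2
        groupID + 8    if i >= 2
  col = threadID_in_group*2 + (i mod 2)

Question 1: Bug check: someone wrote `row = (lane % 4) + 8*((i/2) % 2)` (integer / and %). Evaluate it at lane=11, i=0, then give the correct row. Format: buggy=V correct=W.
`(lane % 4) + 8*((i/2) % 2)`[11,0]⇒3
11: gr=2,th=3
[0] (2+0,3*2+0) = (2,6)
row: 3 vs 2

buggy=3 correct=2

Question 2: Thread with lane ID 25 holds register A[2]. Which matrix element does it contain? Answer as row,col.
14,2

lane 25: grp=6 (25/4), tig=1 (25%4)
i=2: r=6+8=14, c=1*2+0=2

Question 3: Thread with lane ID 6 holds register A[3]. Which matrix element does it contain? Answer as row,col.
9,5

lane 6: g=1 (6/4), t=2 (6%4)
i=3: r=1+8=9, c=2*2+1=5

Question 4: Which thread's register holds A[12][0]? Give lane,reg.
16,2

r=12→G=4,rhi=1  c=0→T=0,p=0
L=4*4+0=16  i=1*2+0=2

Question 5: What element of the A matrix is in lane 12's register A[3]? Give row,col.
L=12->g=12>>2=3, t=12&3=0
[3]->row 3+8=11  col 0·2+1=1

11,1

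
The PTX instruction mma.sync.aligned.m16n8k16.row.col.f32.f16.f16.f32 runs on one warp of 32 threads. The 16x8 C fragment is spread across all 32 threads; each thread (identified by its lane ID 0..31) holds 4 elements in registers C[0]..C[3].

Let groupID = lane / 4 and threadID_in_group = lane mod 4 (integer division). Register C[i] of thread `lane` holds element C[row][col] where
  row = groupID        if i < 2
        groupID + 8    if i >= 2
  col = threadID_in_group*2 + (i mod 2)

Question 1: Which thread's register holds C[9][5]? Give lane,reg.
6,3

r=9⇒gr=1,Rb=1  c=5⇒th=2,odd=1
L=1*4+2=6  i=1*2+1=3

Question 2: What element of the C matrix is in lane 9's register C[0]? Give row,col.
2,2

L=9→G=9>>2=2, T=9&3=1
[0]→row 2+0=2  col 1·2+0=2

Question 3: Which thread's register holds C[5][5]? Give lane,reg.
r:5=>grp=5,rB=0  c:5=>tig=2,lo=1
L=5*4+2=22  i=0*2+1=1

22,1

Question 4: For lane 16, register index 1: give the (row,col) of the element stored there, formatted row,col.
4,1

lane 16->16/4=4, 16 mod 4=0
i=1  r:4+0->4  c:2·0+1->1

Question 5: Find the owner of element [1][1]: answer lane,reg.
r: 1->gid=1,r8=0  c: 1->tid=0,i&1=1
L=1*4+0=4  i=0*2+1=1

4,1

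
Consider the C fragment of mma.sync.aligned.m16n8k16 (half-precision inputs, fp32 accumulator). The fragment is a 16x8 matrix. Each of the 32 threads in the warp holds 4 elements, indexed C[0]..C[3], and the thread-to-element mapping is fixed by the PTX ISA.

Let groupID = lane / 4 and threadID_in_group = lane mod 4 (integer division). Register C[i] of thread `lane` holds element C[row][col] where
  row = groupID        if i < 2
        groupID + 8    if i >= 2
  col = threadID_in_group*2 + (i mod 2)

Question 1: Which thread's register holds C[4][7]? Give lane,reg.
19,1

r:4=>grp=4,rB=0  c:7=>tig=3,lo=1
L=4*4+3=19  i=0*2+1=1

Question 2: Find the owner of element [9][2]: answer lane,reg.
r=9->g=1,rb=1  c=2->t=1,b0=0
L=1*4+1=5  i=1*2+0=2

5,2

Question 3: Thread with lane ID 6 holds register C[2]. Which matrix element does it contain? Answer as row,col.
9,4

lane 6: G=1 (6/4), T=2 (6%4)
i=2: r=1+8=9, c=2*2+0=4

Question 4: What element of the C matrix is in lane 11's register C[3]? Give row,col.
lane 11→11/4=2, 11 mod 4=3
i=3  r:2+8→10  c:2·3+1→7

10,7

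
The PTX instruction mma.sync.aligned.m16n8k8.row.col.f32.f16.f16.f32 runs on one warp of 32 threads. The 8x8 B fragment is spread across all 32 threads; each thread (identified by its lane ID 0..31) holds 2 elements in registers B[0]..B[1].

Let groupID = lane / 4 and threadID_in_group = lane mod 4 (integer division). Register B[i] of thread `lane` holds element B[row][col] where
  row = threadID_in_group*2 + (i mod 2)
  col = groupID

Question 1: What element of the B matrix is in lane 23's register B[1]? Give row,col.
7,5

lane 23⇒23/4=5, 23 mod 4=3
i=1  r:2·3+1⇒7  c:5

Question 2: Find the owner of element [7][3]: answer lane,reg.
15,1

c:3=>grp=3  r:7=>tig=3,lo=1
L=3*4+3=15  i=1=1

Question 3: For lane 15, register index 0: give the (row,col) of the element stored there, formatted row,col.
lane 15→15/4=3, 15 mod 4=3
i=0  r:2·3+0→6  c:3

6,3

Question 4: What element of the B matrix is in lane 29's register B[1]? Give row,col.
3,7

L=29->gid=29>>2=7, tid=29&3=1
[1]->row 1·2+1=3  col gid=7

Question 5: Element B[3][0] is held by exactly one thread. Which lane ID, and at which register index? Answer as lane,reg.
1,1

c: 0->gid=0  r: 3->tid=1,i&1=1
L=0*4+1=1  i=1=1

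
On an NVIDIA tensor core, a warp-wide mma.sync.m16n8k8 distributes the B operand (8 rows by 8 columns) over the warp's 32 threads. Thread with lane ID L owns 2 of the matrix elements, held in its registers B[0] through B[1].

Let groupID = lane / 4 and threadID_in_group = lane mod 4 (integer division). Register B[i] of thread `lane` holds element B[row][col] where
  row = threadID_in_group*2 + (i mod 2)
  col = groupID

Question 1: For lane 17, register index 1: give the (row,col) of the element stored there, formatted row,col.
3,4

lane 17: G=4 (17/4), T=1 (17%4)
i=1: r=1*2+1=3, c=G=4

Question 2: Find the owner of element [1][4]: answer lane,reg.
c: 4->gid=4  r: 1->tid=0,i&1=1
L=4*4+0=16  i=1=1

16,1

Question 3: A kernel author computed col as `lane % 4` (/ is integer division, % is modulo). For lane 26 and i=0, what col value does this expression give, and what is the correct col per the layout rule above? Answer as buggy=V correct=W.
buggy=2 correct=6

`lane % 4`[26,0]⇒2
L=26⇒gr=26>>2=6, th=26&3=2
[0]⇒row 2·2+0=4  col gr=6
col: 2 vs 6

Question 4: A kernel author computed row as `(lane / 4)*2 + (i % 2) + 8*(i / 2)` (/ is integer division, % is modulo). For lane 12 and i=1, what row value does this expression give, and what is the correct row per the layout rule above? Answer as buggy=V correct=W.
`(lane / 4)*2 + (i % 2) + 8*(i / 2)`[12,1]⇒7
12: gr=3,th=0
[1] (0*2+1,3) = (1,3)
row: 7 vs 1

buggy=7 correct=1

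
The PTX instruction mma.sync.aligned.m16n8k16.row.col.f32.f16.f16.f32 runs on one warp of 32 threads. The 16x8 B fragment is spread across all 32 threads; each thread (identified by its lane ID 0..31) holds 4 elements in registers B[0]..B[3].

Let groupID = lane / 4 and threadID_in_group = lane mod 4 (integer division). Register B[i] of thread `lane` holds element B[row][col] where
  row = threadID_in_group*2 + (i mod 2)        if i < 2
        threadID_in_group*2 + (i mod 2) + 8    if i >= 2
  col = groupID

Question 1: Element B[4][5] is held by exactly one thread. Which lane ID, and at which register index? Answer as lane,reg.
c: 5->gid=5  r: 4->r8=0,tid=2,i&1=0
L=5*4+2=22  i=0*2+0=0

22,0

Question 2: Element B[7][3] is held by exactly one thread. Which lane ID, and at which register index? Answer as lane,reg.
c:3=>grp=3  r:7=>rB=0,tig=3,lo=1
L=3*4+3=15  i=0*2+1=1

15,1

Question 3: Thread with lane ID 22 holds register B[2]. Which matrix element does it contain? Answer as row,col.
lane 22->22/4=5, 22 mod 4=2
i=2  r:2·2+0+8->12  c:5

12,5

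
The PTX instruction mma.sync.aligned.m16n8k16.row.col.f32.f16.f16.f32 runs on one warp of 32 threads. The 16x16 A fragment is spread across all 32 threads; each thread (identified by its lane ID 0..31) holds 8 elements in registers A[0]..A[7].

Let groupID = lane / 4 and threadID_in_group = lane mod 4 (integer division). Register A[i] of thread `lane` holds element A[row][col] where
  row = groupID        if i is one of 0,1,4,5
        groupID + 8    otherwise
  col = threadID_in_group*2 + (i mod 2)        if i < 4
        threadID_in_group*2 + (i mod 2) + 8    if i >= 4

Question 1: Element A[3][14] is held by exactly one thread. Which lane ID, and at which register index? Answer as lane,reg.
r=3→G=3,rhi=0  c=14→chi=1,T=3,p=0
L=3*4+3=15  i=1*4+0*2+0=4

15,4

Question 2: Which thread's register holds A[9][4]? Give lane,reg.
6,2

r: 9->gid=1,r8=1  c: 4->c8=0,tid=2,i&1=0
L=1*4+2=6  i=0*4+1*2+0=2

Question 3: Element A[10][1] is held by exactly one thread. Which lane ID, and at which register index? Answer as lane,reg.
r: 10->gid=2,r8=1  c: 1->c8=0,tid=0,i&1=1
L=2*4+0=8  i=0*4+1*2+1=3

8,3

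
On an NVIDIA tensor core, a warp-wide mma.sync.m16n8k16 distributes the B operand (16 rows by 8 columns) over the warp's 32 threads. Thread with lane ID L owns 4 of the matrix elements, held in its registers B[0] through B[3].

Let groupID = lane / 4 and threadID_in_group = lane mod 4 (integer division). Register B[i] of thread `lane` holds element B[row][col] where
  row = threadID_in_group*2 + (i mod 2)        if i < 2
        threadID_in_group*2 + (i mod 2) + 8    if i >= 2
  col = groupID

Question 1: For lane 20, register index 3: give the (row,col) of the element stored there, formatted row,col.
9,5

L=20=>grp=20>>2=5, tig=20&3=0
[3]=>row 0·2+1+8=9  col grp=5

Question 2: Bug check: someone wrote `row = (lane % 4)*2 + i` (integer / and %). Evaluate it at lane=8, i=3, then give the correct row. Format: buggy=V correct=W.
buggy=3 correct=9

`(lane % 4)*2 + i`[8,3]->3
lane 8: g=2 (8/4), t=0 (8%4)
i=3: r=0*2+1+8=9, c=g=2
row: 3 vs 9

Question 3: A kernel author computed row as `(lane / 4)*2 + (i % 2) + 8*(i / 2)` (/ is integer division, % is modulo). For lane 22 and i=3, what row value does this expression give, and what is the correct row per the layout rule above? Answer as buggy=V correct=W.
`(lane / 4)*2 + (i % 2) + 8*(i / 2)`[22,3]->19
L=22->gid=22>>2=5, tid=22&3=2
[3]->row 2·2+1+8=13  col gid=5
row: 19 vs 13

buggy=19 correct=13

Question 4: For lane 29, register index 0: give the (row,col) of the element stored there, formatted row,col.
2,7

L=29->gid=29>>2=7, tid=29&3=1
[0]->row 1·2+0+0=2  col gid=7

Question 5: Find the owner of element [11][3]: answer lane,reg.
13,3

c=3⇒gr=3  r=11⇒Rb=1,th=1,odd=1
L=3*4+1=13  i=1*2+1=3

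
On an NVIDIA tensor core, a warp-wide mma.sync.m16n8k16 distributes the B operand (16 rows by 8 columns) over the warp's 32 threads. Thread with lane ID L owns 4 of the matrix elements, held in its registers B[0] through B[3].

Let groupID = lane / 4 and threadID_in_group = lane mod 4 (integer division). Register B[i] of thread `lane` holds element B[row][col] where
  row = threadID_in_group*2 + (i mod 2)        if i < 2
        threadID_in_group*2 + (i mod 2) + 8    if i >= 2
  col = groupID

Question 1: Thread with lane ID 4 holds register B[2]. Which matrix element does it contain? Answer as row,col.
lane 4: g=1 (4/4), t=0 (4%4)
i=2: r=0*2+0+8=8, c=g=1

8,1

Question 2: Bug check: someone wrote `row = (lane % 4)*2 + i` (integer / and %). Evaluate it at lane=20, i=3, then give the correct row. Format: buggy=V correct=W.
buggy=3 correct=9

`(lane % 4)*2 + i`[20,3]=>3
20: grp=5,tig=0
[3] (0*2+1+8,5) = (9,5)
row: 3 vs 9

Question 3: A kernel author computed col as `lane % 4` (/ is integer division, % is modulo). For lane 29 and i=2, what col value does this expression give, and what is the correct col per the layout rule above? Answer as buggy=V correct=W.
`lane % 4`[29,2]⇒1
L=29⇒gr=29>>2=7, th=29&3=1
[2]⇒row 1·2+0+8=10  col gr=7
col: 1 vs 7

buggy=1 correct=7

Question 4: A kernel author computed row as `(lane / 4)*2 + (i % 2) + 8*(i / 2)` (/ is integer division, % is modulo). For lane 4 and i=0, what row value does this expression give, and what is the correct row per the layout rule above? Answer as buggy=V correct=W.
`(lane / 4)*2 + (i % 2) + 8*(i / 2)`[4,0]→2
lane 4: G=1 (4/4), T=0 (4%4)
i=0: r=0*2+0+0=0, c=G=1
row: 2 vs 0

buggy=2 correct=0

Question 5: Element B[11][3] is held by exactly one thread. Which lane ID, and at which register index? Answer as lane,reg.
13,3

c=3⇒gr=3  r=11⇒Rb=1,th=1,odd=1
L=3*4+1=13  i=1*2+1=3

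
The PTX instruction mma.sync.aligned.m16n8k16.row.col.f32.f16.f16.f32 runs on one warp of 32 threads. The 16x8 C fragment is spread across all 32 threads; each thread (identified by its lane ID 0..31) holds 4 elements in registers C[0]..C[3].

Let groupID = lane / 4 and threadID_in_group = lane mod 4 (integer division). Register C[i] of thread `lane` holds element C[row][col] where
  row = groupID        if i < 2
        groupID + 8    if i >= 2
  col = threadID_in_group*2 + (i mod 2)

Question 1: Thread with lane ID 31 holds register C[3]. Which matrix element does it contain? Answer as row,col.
lane 31: gr=7 (31/4), th=3 (31%4)
i=3: r=7+8=15, c=3*2+1=7

15,7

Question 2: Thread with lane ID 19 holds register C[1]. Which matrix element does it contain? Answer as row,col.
4,7

19: gid=4,tid=3
[1] (4+0,3*2+1) = (4,7)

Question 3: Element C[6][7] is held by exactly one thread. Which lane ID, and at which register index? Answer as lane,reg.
27,1

r=6→G=6,rhi=0  c=7→T=3,p=1
L=6*4+3=27  i=0*2+1=1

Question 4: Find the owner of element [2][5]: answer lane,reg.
10,1

r:2=>grp=2,rB=0  c:5=>tig=2,lo=1
L=2*4+2=10  i=0*2+1=1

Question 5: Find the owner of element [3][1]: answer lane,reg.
r=3->g=3,rb=0  c=1->t=0,b0=1
L=3*4+0=12  i=0*2+1=1

12,1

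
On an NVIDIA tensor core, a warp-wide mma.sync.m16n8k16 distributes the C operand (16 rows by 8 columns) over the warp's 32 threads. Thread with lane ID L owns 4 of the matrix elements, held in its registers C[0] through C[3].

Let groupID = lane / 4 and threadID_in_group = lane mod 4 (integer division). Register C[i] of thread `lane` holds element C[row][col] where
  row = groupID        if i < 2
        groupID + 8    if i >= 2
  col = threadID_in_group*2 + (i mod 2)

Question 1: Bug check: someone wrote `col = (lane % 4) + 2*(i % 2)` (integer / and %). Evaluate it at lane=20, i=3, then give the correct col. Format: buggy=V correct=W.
buggy=2 correct=1

`(lane % 4) + 2*(i % 2)`[20,3]⇒2
L=20⇒gr=20>>2=5, th=20&3=0
[3]⇒row 5+8=13  col 0·2+1=1
col: 2 vs 1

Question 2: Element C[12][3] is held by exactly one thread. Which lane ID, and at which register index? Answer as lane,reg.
r=12->g=4,rb=1  c=3->t=1,b0=1
L=4*4+1=17  i=1*2+1=3

17,3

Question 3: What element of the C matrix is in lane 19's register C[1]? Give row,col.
lane 19=>19/4=4, 19 mod 4=3
i=1  r:4+0=>4  c:2·3+1=>7

4,7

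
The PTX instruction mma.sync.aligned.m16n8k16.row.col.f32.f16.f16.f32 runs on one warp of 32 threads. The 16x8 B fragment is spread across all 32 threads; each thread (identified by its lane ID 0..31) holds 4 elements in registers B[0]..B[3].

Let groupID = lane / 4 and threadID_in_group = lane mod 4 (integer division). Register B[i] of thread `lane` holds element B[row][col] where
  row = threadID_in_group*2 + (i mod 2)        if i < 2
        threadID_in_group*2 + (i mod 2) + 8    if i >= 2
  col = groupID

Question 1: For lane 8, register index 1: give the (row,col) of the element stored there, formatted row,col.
L=8=>grp=8>>2=2, tig=8&3=0
[1]=>row 0·2+1+0=1  col grp=2

1,2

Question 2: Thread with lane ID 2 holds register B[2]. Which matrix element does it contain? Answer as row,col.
12,0

L=2->g=2>>2=0, t=2&3=2
[2]->row 2·2+0+8=12  col g=0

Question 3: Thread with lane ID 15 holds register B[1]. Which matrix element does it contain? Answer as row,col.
7,3

15: G=3,T=3
[1] (3*2+1+0,3) = (7,3)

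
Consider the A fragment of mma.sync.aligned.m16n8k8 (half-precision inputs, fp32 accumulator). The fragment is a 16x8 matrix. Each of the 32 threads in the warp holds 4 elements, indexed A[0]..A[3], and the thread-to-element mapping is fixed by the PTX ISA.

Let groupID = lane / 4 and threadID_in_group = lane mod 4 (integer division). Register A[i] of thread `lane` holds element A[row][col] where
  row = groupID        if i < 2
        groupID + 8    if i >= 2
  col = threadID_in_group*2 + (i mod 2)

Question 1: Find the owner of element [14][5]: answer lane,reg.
r=14->g=6,rb=1  c=5->t=2,b0=1
L=6*4+2=26  i=1*2+1=3

26,3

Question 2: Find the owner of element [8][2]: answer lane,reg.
1,2

r=8→G=0,rhi=1  c=2→T=1,p=0
L=0*4+1=1  i=1*2+0=2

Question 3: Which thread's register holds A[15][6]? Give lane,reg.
r: 15->gid=7,r8=1  c: 6->tid=3,i&1=0
L=7*4+3=31  i=1*2+0=2

31,2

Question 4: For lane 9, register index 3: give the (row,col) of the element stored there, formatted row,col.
L=9->g=9>>2=2, t=9&3=1
[3]->row 2+8=10  col 1·2+1=3

10,3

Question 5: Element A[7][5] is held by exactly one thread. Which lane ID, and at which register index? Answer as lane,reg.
r=7->g=7,rb=0  c=5->t=2,b0=1
L=7*4+2=30  i=0*2+1=1

30,1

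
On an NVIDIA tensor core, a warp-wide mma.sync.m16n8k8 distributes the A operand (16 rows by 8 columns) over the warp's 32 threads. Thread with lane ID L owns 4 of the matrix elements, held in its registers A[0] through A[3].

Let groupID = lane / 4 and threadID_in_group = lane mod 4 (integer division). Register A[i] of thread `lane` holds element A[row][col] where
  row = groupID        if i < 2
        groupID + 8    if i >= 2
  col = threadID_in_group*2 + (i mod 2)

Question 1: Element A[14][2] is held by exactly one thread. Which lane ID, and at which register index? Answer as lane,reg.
r=14→G=6,rhi=1  c=2→T=1,p=0
L=6*4+1=25  i=1*2+0=2

25,2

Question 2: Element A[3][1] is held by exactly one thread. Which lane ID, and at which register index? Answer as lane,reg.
12,1

r: 3->gid=3,r8=0  c: 1->tid=0,i&1=1
L=3*4+0=12  i=0*2+1=1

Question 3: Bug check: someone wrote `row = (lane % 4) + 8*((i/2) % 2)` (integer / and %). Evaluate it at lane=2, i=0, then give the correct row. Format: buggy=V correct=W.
buggy=2 correct=0

`(lane % 4) + 8*((i/2) % 2)`[2,0]->2
lane 2: gid=0 (2/4), tid=2 (2%4)
i=0: r=0+0=0, c=2*2+0=4
row: 2 vs 0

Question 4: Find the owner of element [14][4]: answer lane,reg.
26,2

r=14->g=6,rb=1  c=4->t=2,b0=0
L=6*4+2=26  i=1*2+0=2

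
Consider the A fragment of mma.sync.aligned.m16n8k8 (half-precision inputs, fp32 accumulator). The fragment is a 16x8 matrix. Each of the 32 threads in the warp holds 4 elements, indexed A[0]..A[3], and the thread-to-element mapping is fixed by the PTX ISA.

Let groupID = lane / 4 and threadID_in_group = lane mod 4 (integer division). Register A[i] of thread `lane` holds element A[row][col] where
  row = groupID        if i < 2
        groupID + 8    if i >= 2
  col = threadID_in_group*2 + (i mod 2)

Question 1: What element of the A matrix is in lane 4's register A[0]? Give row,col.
L=4->g=4>>2=1, t=4&3=0
[0]->row 1+0=1  col 0·2+0=0

1,0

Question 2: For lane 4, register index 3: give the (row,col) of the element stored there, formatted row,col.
9,1

lane 4: G=1 (4/4), T=0 (4%4)
i=3: r=1+8=9, c=0*2+1=1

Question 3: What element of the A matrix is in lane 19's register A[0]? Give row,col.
lane 19->19/4=4, 19 mod 4=3
i=0  r:4+0->4  c:2·3+0->6

4,6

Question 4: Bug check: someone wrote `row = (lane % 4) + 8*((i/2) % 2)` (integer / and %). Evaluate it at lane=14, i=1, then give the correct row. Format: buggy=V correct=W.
`(lane % 4) + 8*((i/2) % 2)`[14,1]->2
14: gid=3,tid=2
[1] (3+0,2*2+1) = (3,5)
row: 2 vs 3

buggy=2 correct=3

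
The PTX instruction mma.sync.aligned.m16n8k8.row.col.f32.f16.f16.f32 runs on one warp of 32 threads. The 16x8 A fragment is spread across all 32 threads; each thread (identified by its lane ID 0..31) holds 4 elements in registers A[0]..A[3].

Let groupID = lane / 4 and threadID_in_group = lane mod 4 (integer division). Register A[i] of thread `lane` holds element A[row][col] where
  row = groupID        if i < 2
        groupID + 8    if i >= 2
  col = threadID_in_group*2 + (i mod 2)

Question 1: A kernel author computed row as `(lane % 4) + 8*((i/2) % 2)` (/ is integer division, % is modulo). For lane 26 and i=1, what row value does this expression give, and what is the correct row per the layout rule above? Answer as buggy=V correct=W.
buggy=2 correct=6

`(lane % 4) + 8*((i/2) % 2)`[26,1]->2
lane 26->26/4=6, 26 mod 4=2
i=1  r:6+0->6  c:2·2+1->5
row: 2 vs 6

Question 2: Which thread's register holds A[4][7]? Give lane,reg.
19,1

r:4=>grp=4,rB=0  c:7=>tig=3,lo=1
L=4*4+3=19  i=0*2+1=1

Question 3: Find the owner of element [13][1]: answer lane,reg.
r=13->g=5,rb=1  c=1->t=0,b0=1
L=5*4+0=20  i=1*2+1=3

20,3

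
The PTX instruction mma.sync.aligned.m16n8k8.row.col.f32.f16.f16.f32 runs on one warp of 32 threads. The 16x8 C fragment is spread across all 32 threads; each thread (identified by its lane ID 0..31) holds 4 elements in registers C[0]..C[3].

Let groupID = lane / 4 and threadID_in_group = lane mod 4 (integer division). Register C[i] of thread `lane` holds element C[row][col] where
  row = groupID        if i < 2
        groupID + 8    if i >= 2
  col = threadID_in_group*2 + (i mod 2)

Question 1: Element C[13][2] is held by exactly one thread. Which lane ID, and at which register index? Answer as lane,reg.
r=13⇒gr=5,Rb=1  c=2⇒th=1,odd=0
L=5*4+1=21  i=1*2+0=2

21,2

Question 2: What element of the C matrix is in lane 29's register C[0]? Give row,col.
lane 29->29/4=7, 29 mod 4=1
i=0  r:7+0->7  c:2·1+0->2

7,2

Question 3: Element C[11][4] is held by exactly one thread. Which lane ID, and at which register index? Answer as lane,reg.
r: 11->gid=3,r8=1  c: 4->tid=2,i&1=0
L=3*4+2=14  i=1*2+0=2

14,2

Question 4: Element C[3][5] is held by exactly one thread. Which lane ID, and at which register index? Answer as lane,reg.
r=3→G=3,rhi=0  c=5→T=2,p=1
L=3*4+2=14  i=0*2+1=1

14,1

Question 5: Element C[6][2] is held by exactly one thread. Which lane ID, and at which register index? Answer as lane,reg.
r=6->g=6,rb=0  c=2->t=1,b0=0
L=6*4+1=25  i=0*2+0=0

25,0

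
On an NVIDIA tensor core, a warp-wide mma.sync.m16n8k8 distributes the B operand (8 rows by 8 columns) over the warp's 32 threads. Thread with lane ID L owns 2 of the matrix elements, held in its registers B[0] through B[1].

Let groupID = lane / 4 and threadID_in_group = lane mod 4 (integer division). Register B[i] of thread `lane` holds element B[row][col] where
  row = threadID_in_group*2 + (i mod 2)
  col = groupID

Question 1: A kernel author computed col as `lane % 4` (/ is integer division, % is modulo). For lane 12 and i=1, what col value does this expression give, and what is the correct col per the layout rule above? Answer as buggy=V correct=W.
buggy=0 correct=3

`lane % 4`[12,1]->0
lane 12->12/4=3, 12 mod 4=0
i=1  r:2·0+1->1  c:3
col: 0 vs 3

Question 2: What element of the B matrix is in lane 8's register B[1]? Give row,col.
1,2

8: grp=2,tig=0
[1] (0*2+1,2) = (1,2)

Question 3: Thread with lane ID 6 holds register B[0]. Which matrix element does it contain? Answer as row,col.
6: gr=1,th=2
[0] (2*2+0,1) = (4,1)

4,1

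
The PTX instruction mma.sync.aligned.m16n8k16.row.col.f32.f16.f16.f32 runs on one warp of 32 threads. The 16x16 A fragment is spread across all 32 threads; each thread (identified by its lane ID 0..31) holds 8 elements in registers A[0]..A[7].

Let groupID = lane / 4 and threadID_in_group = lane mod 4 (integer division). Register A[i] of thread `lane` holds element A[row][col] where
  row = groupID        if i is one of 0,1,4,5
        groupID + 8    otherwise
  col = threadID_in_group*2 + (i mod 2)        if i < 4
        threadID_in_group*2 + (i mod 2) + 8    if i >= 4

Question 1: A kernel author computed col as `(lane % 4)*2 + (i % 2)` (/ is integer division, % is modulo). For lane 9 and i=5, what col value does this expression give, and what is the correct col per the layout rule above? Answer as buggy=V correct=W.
`(lane % 4)*2 + (i % 2)`[9,5]⇒3
lane 9: gr=2 (9/4), th=1 (9%4)
i=5: r=2+0=2, c=1*2+1+8=11
col: 3 vs 11

buggy=3 correct=11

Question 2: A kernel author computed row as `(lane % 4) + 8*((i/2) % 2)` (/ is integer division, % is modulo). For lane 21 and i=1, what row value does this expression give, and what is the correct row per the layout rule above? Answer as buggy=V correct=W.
`(lane % 4) + 8*((i/2) % 2)`[21,1]->1
L=21->g=21>>2=5, t=21&3=1
[1]->row 5+0=5  col 1·2+1+0=3
row: 1 vs 5

buggy=1 correct=5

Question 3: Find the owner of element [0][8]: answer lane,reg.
r: 0->gid=0,r8=0  c: 8->c8=1,tid=0,i&1=0
L=0*4+0=0  i=1*4+0*2+0=4

0,4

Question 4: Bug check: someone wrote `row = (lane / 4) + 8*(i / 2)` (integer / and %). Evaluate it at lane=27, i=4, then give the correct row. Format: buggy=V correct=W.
`(lane / 4) + 8*(i / 2)`[27,4]->22
27: gid=6,tid=3
[4] (6+0,3*2+0+8) = (6,14)
row: 22 vs 6

buggy=22 correct=6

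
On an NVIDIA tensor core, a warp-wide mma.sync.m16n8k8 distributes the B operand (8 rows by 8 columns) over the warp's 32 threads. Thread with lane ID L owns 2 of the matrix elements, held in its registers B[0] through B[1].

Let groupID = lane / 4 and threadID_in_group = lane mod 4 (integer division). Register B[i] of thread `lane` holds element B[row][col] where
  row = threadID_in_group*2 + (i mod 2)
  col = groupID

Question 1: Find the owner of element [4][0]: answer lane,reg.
c=0->g=0  r=4->t=2,b0=0
L=0*4+2=2  i=0=0

2,0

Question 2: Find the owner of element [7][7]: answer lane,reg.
31,1

c: 7->gid=7  r: 7->tid=3,i&1=1
L=7*4+3=31  i=1=1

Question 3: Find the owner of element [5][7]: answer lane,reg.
30,1

c=7→G=7  r=5→T=2,p=1
L=7*4+2=30  i=1=1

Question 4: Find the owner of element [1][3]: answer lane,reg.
12,1

c=3⇒gr=3  r=1⇒th=0,odd=1
L=3*4+0=12  i=1=1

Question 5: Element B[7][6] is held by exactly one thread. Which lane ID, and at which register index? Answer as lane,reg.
27,1

c: 6->gid=6  r: 7->tid=3,i&1=1
L=6*4+3=27  i=1=1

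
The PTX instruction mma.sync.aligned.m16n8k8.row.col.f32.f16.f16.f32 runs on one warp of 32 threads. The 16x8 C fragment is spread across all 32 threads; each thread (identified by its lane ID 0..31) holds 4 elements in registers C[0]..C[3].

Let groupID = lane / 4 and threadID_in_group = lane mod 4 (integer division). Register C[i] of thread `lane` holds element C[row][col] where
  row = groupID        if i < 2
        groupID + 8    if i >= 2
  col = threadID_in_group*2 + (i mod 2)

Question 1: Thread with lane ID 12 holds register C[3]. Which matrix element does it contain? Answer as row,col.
lane 12: gr=3 (12/4), th=0 (12%4)
i=3: r=3+8=11, c=0*2+1=1

11,1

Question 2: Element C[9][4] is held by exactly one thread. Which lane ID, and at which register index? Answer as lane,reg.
r=9⇒gr=1,Rb=1  c=4⇒th=2,odd=0
L=1*4+2=6  i=1*2+0=2

6,2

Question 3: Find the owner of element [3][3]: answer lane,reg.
13,1

r: 3->gid=3,r8=0  c: 3->tid=1,i&1=1
L=3*4+1=13  i=0*2+1=1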